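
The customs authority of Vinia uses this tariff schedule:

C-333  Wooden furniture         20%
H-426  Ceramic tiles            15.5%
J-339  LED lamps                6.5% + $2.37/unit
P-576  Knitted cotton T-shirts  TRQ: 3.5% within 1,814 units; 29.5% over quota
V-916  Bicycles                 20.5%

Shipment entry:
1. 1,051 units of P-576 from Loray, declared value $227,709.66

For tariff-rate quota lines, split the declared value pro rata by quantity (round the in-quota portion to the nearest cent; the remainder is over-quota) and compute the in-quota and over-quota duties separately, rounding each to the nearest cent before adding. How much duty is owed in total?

$7,969.84

Line 1 (P-576, Loray, 1,051 units, $227,709.66):
Code P-576 is under a tariff-rate quota (threshold 1,814 units). Quantity 1,051 units is within the quota, so the in-quota rate 3.5% applies to the full value.
Duty = $227,709.66 × 3.5% = $7,969.84.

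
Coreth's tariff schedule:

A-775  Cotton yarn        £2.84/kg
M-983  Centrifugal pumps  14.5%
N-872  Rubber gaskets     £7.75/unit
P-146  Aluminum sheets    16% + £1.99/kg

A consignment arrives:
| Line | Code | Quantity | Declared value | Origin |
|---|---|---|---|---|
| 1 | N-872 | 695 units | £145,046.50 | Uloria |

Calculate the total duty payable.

Line 1 (N-872, Uloria, 695 units, £145,046.50):
Base rate for N-872 is £7.75/unit.
Duty = 695 × £7.75 = £5,386.25.

£5,386.25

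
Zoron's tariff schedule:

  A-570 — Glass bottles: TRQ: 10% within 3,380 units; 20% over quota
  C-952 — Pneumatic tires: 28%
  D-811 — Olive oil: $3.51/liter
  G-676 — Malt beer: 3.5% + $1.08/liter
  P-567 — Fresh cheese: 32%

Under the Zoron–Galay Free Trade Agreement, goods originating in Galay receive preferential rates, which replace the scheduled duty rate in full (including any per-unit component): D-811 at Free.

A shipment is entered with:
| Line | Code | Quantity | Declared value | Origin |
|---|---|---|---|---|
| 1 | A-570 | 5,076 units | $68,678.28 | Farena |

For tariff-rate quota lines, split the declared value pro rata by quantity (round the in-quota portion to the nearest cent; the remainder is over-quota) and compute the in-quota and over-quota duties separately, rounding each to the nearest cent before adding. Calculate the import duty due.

$9,162.52

Line 1 (A-570, Farena, 5,076 units, $68,678.28):
Code A-570 is under a tariff-rate quota (threshold 3,380 units). In-quota: 3,380 units at 10%; over-quota: 1,696 units at 20%.
Pro-rata value split: in-quota = $68,678.28 × 3,380/5,076 = $45,731.40; over-quota = $68,678.28 − $45,731.40 = $22,946.88.
In-quota duty = $45,731.40 × 10% = $4,573.14. Over-quota duty = $22,946.88 × 20% = $4,589.38.
Line duty = $4,573.14 + $4,589.38 = $9,162.52.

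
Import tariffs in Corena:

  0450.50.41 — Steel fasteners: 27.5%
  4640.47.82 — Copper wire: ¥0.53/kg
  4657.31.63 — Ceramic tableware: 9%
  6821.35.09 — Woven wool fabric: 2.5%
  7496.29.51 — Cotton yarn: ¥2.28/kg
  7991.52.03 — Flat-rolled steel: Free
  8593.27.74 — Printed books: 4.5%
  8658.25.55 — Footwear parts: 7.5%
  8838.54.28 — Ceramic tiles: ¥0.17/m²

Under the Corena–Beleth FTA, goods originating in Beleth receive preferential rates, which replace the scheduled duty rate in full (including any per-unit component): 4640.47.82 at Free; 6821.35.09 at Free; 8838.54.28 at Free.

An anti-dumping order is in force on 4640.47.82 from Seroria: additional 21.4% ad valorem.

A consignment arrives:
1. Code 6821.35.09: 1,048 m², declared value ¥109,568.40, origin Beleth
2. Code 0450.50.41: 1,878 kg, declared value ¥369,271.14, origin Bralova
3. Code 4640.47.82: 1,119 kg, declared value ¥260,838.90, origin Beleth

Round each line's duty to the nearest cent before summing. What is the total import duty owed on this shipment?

¥101,549.56

Line 1 (6821.35.09, Beleth, 1,048 m², ¥109,568.40):
Base rate for 6821.35.09 is 2.5%.
Origin Beleth qualifies under the Corena–Beleth agreement and 6821.35.09 is covered: preferential rate Free applies instead.
Duty = ¥109,568.40 × 0% = ¥0.00.
Line 2 (0450.50.41, Bralova, 1,878 kg, ¥369,271.14):
Base rate for 0450.50.41 is 27.5%.
Duty = ¥369,271.14 × 27.5% = ¥101,549.56.
Line 3 (4640.47.82, Beleth, 1,119 kg, ¥260,838.90):
Base rate for 4640.47.82 is ¥0.53/kg.
Origin Beleth qualifies under the Corena–Beleth agreement and 4640.47.82 is covered: preferential rate Free applies instead.
The additional-duty order on 4640.47.82 targets Seroria, not Beleth; it does not apply.
Duty = ¥260,838.90 × 0% = ¥0.00.
Total = ¥0.00 + ¥101,549.56 + ¥0.00 = ¥101,549.56.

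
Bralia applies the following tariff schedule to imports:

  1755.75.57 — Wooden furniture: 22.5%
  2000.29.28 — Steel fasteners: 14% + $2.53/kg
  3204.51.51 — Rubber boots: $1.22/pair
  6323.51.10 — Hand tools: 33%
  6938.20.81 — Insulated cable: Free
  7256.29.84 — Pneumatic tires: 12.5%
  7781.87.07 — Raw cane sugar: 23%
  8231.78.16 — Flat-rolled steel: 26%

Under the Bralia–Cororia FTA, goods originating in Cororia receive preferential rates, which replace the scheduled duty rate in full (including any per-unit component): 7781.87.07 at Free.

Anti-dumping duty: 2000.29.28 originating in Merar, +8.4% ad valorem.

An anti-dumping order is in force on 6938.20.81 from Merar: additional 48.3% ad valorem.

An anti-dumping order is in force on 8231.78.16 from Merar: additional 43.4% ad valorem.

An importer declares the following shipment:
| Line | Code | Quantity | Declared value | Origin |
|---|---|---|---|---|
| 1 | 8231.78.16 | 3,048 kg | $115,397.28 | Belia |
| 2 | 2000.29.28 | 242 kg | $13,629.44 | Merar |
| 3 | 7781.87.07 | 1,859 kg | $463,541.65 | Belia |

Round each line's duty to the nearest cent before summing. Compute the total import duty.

Line 1 (8231.78.16, Belia, 3,048 kg, $115,397.28):
Base rate for 8231.78.16 is 26%.
The additional-duty order on 8231.78.16 targets Merar, not Belia; it does not apply.
Duty = $115,397.28 × 26% = $30,003.29.
Line 2 (2000.29.28, Merar, 242 kg, $13,629.44):
Base rate for 2000.29.28 is 14% + $2.53/kg.
Additional duty on 2000.29.28 from Merar: +8.4%. Applied ad valorem rate: 14% + 8.4% = 22.4%.
Duty = $13,629.44 × 22.4% + 242 × $2.53 = $3,665.25.
Line 3 (7781.87.07, Belia, 1,859 kg, $463,541.65):
Base rate for 7781.87.07 is 23%.
7781.87.07 has an FTA preferential rate, but origin Belia is not Cororia; base rate stands.
Duty = $463,541.65 × 23% = $106,614.58.
Total = $30,003.29 + $3,665.25 + $106,614.58 = $140,283.12.

$140,283.12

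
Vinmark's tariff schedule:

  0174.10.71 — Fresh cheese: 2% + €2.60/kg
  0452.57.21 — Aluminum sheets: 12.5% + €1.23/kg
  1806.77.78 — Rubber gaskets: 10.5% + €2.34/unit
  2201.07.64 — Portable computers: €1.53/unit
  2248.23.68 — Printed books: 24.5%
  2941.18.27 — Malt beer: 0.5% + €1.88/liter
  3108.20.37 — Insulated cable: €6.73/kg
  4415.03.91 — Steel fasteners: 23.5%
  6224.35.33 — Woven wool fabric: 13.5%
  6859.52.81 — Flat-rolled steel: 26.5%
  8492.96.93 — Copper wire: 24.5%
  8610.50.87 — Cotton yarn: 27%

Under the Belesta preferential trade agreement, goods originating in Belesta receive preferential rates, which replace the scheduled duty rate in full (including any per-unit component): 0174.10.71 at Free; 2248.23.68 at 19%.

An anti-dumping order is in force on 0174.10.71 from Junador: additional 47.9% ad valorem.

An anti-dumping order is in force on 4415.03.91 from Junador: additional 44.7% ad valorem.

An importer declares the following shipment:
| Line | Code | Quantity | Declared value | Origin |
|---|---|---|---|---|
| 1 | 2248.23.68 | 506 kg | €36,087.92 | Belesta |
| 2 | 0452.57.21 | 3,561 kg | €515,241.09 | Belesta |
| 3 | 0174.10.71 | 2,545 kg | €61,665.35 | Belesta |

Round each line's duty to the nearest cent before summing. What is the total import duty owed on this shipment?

€75,641.87

Line 1 (2248.23.68, Belesta, 506 kg, €36,087.92):
Base rate for 2248.23.68 is 24.5%.
Origin Belesta qualifies under the Vinmark–Belesta agreement and 2248.23.68 is covered: preferential rate 19% applies instead.
Duty = €36,087.92 × 19% = €6,856.70.
Line 2 (0452.57.21, Belesta, 3,561 kg, €515,241.09):
Base rate for 0452.57.21 is 12.5% + €1.23/kg.
Origin Belesta is the FTA partner but 0452.57.21 is not on the preference list; base rate stands.
Duty = €515,241.09 × 12.5% + 3,561 × €1.23 = €68,785.17.
Line 3 (0174.10.71, Belesta, 2,545 kg, €61,665.35):
Base rate for 0174.10.71 is 2% + €2.60/kg.
Origin Belesta qualifies under the Vinmark–Belesta agreement and 0174.10.71 is covered: preferential rate Free applies instead.
The additional-duty order on 0174.10.71 targets Junador, not Belesta; it does not apply.
Duty = €61,665.35 × 0% = €0.00.
Total = €6,856.70 + €68,785.17 + €0.00 = €75,641.87.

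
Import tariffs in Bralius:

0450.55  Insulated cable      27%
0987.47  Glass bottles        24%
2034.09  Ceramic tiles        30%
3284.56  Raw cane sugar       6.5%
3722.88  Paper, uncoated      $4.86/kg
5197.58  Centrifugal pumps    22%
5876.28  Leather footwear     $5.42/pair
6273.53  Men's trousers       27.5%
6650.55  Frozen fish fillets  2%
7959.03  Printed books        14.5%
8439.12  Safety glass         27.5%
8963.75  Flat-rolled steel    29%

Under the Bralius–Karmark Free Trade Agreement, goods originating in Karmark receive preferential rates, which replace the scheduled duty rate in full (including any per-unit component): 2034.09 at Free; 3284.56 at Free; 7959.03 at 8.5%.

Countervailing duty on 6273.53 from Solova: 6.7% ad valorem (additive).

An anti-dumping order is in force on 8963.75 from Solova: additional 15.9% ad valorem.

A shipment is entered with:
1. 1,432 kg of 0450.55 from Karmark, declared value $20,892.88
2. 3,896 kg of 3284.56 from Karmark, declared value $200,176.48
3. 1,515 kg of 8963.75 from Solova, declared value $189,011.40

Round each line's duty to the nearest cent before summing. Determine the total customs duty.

$90,507.20

Line 1 (0450.55, Karmark, 1,432 kg, $20,892.88):
Base rate for 0450.55 is 27%.
Origin Karmark is the FTA partner but 0450.55 is not on the preference list; base rate stands.
Duty = $20,892.88 × 27% = $5,641.08.
Line 2 (3284.56, Karmark, 3,896 kg, $200,176.48):
Base rate for 3284.56 is 6.5%.
Origin Karmark qualifies under the Bralius–Karmark agreement and 3284.56 is covered: preferential rate Free applies instead.
Duty = $200,176.48 × 0% = $0.00.
Line 3 (8963.75, Solova, 1,515 kg, $189,011.40):
Base rate for 8963.75 is 29%.
Additional duty on 8963.75 from Solova: +15.9%. Applied ad valorem rate: 29% + 15.9% = 44.9%.
Duty = $189,011.40 × 44.9% = $84,866.12.
Total = $5,641.08 + $0.00 + $84,866.12 = $90,507.20.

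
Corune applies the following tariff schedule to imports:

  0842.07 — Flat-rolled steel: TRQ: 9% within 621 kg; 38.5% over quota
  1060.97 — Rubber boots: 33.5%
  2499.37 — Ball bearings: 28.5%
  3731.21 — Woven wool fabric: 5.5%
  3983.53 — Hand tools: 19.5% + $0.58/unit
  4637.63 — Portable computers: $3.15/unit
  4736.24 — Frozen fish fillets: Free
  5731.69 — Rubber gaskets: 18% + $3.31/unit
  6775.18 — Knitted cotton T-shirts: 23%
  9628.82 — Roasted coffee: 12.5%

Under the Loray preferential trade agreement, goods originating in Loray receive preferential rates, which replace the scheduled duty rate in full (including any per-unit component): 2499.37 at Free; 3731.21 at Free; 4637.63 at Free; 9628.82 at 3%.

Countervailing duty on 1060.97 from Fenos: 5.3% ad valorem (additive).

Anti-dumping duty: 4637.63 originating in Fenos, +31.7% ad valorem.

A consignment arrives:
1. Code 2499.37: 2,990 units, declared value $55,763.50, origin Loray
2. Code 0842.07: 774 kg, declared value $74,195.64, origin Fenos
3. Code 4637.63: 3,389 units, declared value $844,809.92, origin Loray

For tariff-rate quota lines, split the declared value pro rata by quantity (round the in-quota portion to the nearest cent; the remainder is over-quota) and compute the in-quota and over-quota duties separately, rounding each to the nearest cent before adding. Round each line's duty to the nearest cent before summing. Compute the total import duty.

Line 1 (2499.37, Loray, 2,990 units, $55,763.50):
Base rate for 2499.37 is 28.5%.
Origin Loray qualifies under the Corune–Loray agreement and 2499.37 is covered: preferential rate Free applies instead.
Duty = $55,763.50 × 0% = $0.00.
Line 2 (0842.07, Fenos, 774 kg, $74,195.64):
Code 0842.07 is under a tariff-rate quota (threshold 621 kg). In-quota: 621 kg at 9%; over-quota: 153 kg at 38.5%.
Pro-rata value split: in-quota = $74,195.64 × 621/774 = $59,529.06; over-quota = $74,195.64 − $59,529.06 = $14,666.58.
In-quota duty = $59,529.06 × 9% = $5,357.62. Over-quota duty = $14,666.58 × 38.5% = $5,646.63.
Line duty = $5,357.62 + $5,646.63 = $11,004.25.
Line 3 (4637.63, Loray, 3,389 units, $844,809.92):
Base rate for 4637.63 is $3.15/unit.
Origin Loray qualifies under the Corune–Loray agreement and 4637.63 is covered: preferential rate Free applies instead.
The additional-duty order on 4637.63 targets Fenos, not Loray; it does not apply.
Duty = $844,809.92 × 0% = $0.00.
Total = $0.00 + $11,004.25 + $0.00 = $11,004.25.

$11,004.25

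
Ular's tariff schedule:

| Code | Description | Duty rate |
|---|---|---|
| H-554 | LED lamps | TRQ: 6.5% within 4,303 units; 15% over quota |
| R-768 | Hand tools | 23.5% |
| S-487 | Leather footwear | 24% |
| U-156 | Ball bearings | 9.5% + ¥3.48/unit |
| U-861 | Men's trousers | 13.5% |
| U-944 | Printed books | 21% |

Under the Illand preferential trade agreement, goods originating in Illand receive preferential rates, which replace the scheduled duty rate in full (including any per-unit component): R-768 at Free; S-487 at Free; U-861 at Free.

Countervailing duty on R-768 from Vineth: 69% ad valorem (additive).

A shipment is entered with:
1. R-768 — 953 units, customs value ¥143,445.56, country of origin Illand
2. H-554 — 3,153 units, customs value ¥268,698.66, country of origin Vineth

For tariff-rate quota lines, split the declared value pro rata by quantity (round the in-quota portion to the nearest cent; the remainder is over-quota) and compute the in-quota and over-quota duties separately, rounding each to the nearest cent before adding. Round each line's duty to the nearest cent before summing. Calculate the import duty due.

Line 1 (R-768, Illand, 953 units, ¥143,445.56):
Base rate for R-768 is 23.5%.
Origin Illand qualifies under the Ular–Illand agreement and R-768 is covered: preferential rate Free applies instead.
The additional-duty order on R-768 targets Vineth, not Illand; it does not apply.
Duty = ¥143,445.56 × 0% = ¥0.00.
Line 2 (H-554, Vineth, 3,153 units, ¥268,698.66):
Code H-554 is under a tariff-rate quota (threshold 4,303 units). Quantity 3,153 units is within the quota, so the in-quota rate 6.5% applies to the full value.
Duty = ¥268,698.66 × 6.5% = ¥17,465.41.
Total = ¥0.00 + ¥17,465.41 = ¥17,465.41.

¥17,465.41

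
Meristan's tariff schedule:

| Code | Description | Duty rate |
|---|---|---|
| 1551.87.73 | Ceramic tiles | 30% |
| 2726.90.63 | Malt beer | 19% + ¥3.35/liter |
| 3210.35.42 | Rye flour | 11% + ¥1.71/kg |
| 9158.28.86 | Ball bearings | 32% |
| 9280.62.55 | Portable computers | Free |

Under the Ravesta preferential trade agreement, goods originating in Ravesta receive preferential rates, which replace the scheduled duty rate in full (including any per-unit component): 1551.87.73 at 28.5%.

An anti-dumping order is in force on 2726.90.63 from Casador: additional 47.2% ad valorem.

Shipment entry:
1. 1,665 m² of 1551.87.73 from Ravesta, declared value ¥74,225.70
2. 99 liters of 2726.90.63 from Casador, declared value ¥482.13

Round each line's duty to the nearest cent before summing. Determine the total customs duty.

Line 1 (1551.87.73, Ravesta, 1,665 m², ¥74,225.70):
Base rate for 1551.87.73 is 30%.
Origin Ravesta qualifies under the Meristan–Ravesta agreement and 1551.87.73 is covered: preferential rate 28.5% applies instead.
Duty = ¥74,225.70 × 28.5% = ¥21,154.32.
Line 2 (2726.90.63, Casador, 99 liters, ¥482.13):
Base rate for 2726.90.63 is 19% + ¥3.35/liter.
Additional duty on 2726.90.63 from Casador: +47.2%. Applied ad valorem rate: 19% + 47.2% = 66.2%.
Duty = ¥482.13 × 66.2% + 99 × ¥3.35 = ¥650.82.
Total = ¥21,154.32 + ¥650.82 = ¥21,805.14.

¥21,805.14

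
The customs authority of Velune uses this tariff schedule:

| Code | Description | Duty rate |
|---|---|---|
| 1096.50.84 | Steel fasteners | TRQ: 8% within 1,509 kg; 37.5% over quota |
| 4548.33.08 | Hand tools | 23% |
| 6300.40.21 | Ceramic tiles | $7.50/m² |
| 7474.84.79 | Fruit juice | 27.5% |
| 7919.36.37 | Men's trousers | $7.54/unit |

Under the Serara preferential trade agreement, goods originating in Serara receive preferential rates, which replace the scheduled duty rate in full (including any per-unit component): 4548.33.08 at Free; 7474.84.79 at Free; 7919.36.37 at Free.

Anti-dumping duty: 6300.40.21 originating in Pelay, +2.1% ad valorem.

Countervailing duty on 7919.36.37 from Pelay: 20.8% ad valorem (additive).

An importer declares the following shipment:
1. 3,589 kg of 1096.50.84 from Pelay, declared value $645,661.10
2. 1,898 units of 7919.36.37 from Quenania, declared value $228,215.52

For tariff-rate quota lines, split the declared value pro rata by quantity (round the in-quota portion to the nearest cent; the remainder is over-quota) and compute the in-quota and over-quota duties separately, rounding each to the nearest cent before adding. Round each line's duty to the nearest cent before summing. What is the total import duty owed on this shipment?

$176,350.45

Line 1 (1096.50.84, Pelay, 3,589 kg, $645,661.10):
Code 1096.50.84 is under a tariff-rate quota (threshold 1,509 kg). In-quota: 1,509 kg at 8%; over-quota: 2,080 kg at 37.5%.
Pro-rata value split: in-quota = $645,661.10 × 1,509/3,589 = $271,469.10; over-quota = $645,661.10 − $271,469.10 = $374,192.00.
In-quota duty = $271,469.10 × 8% = $21,717.53. Over-quota duty = $374,192.00 × 37.5% = $140,322.00.
Line duty = $21,717.53 + $140,322.00 = $162,039.53.
Line 2 (7919.36.37, Quenania, 1,898 units, $228,215.52):
Base rate for 7919.36.37 is $7.54/unit.
7919.36.37 has an FTA preferential rate, but origin Quenania is not Serara; base rate stands.
The additional-duty order on 7919.36.37 targets Pelay, not Quenania; it does not apply.
Duty = 1,898 × $7.54 = $14,310.92.
Total = $162,039.53 + $14,310.92 = $176,350.45.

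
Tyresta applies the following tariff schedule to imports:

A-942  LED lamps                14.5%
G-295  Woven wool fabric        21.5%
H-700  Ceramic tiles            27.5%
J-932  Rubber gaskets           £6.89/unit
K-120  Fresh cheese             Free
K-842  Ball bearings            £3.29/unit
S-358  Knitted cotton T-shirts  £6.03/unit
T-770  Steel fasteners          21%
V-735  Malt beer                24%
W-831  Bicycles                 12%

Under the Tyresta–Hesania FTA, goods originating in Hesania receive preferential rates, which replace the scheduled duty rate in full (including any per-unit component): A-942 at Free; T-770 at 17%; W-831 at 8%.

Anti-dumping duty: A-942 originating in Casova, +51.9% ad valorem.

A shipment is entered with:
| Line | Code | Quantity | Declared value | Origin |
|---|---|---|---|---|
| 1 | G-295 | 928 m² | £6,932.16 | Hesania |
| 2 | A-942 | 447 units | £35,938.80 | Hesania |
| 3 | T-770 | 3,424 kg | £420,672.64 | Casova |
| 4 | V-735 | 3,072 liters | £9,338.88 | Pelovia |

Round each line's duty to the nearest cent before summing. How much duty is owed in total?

Line 1 (G-295, Hesania, 928 m², £6,932.16):
Base rate for G-295 is 21.5%.
Origin Hesania is the FTA partner but G-295 is not on the preference list; base rate stands.
Duty = £6,932.16 × 21.5% = £1,490.41.
Line 2 (A-942, Hesania, 447 units, £35,938.80):
Base rate for A-942 is 14.5%.
Origin Hesania qualifies under the Tyresta–Hesania agreement and A-942 is covered: preferential rate Free applies instead.
The additional-duty order on A-942 targets Casova, not Hesania; it does not apply.
Duty = £35,938.80 × 0% = £0.00.
Line 3 (T-770, Casova, 3,424 kg, £420,672.64):
Base rate for T-770 is 21%.
T-770 has an FTA preferential rate, but origin Casova is not Hesania; base rate stands.
Duty = £420,672.64 × 21% = £88,341.25.
Line 4 (V-735, Pelovia, 3,072 liters, £9,338.88):
Base rate for V-735 is 24%.
Duty = £9,338.88 × 24% = £2,241.33.
Total = £1,490.41 + £0.00 + £88,341.25 + £2,241.33 = £92,072.99.

£92,072.99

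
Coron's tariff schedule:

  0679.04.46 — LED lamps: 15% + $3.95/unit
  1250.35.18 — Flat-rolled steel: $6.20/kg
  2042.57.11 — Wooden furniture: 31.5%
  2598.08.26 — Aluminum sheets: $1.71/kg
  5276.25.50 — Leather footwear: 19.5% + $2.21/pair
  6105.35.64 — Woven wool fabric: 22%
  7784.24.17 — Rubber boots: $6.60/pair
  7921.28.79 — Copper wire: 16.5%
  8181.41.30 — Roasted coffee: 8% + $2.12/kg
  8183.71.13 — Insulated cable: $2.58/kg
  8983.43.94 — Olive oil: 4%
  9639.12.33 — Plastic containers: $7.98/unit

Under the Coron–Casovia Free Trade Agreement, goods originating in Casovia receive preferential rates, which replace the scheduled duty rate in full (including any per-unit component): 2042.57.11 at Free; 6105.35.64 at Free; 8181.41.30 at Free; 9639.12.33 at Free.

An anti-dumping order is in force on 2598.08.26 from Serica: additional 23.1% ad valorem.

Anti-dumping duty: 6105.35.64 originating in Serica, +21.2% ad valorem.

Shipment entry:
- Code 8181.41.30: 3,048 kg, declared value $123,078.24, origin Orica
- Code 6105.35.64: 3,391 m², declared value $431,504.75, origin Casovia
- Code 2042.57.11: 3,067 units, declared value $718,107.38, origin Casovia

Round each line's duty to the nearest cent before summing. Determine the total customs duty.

Line 1 (8181.41.30, Orica, 3,048 kg, $123,078.24):
Base rate for 8181.41.30 is 8% + $2.12/kg.
8181.41.30 has an FTA preferential rate, but origin Orica is not Casovia; base rate stands.
Duty = $123,078.24 × 8% + 3,048 × $2.12 = $16,308.02.
Line 2 (6105.35.64, Casovia, 3,391 m², $431,504.75):
Base rate for 6105.35.64 is 22%.
Origin Casovia qualifies under the Coron–Casovia agreement and 6105.35.64 is covered: preferential rate Free applies instead.
The additional-duty order on 6105.35.64 targets Serica, not Casovia; it does not apply.
Duty = $431,504.75 × 0% = $0.00.
Line 3 (2042.57.11, Casovia, 3,067 units, $718,107.38):
Base rate for 2042.57.11 is 31.5%.
Origin Casovia qualifies under the Coron–Casovia agreement and 2042.57.11 is covered: preferential rate Free applies instead.
Duty = $718,107.38 × 0% = $0.00.
Total = $16,308.02 + $0.00 + $0.00 = $16,308.02.

$16,308.02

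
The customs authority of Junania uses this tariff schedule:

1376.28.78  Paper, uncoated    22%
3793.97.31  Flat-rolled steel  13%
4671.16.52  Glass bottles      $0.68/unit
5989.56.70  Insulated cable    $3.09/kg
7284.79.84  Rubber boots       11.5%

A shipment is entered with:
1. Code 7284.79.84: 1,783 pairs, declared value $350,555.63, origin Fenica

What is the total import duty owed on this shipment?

Line 1 (7284.79.84, Fenica, 1,783 pairs, $350,555.63):
Base rate for 7284.79.84 is 11.5%.
Duty = $350,555.63 × 11.5% = $40,313.90.

$40,313.90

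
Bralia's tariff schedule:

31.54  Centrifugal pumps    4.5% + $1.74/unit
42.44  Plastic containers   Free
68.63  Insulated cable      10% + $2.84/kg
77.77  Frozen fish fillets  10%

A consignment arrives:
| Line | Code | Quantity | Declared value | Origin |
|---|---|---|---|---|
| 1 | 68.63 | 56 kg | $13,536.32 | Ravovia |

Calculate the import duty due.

Line 1 (68.63, Ravovia, 56 kg, $13,536.32):
Base rate for 68.63 is 10% + $2.84/kg.
Duty = $13,536.32 × 10% + 56 × $2.84 = $1,512.67.

$1,512.67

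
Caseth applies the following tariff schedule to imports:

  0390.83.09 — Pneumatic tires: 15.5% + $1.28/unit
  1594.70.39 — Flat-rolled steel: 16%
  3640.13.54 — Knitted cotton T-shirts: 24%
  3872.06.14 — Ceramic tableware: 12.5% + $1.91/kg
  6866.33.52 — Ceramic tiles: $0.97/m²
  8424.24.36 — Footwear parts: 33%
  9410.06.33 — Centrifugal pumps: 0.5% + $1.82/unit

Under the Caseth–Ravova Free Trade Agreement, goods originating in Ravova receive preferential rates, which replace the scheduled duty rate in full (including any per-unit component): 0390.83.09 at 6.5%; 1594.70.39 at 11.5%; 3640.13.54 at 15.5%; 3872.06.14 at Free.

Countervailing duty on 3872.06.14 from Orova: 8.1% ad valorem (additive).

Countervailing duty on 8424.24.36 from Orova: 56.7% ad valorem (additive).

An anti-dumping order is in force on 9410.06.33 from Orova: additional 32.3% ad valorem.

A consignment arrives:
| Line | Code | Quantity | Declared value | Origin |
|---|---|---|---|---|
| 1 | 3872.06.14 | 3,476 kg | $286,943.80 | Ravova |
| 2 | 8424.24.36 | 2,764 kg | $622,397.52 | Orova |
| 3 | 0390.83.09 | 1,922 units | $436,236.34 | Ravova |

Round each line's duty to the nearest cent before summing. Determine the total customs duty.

Line 1 (3872.06.14, Ravova, 3,476 kg, $286,943.80):
Base rate for 3872.06.14 is 12.5% + $1.91/kg.
Origin Ravova qualifies under the Caseth–Ravova agreement and 3872.06.14 is covered: preferential rate Free applies instead.
The additional-duty order on 3872.06.14 targets Orova, not Ravova; it does not apply.
Duty = $286,943.80 × 0% = $0.00.
Line 2 (8424.24.36, Orova, 2,764 kg, $622,397.52):
Base rate for 8424.24.36 is 33%.
Additional duty on 8424.24.36 from Orova: +56.7%. Applied ad valorem rate: 33% + 56.7% = 89.7%.
Duty = $622,397.52 × 89.7% = $558,290.58.
Line 3 (0390.83.09, Ravova, 1,922 units, $436,236.34):
Base rate for 0390.83.09 is 15.5% + $1.28/unit.
Origin Ravova qualifies under the Caseth–Ravova agreement and 0390.83.09 is covered: preferential rate 6.5% applies instead.
Duty = $436,236.34 × 6.5% = $28,355.36.
Total = $0.00 + $558,290.58 + $28,355.36 = $586,645.94.

$586,645.94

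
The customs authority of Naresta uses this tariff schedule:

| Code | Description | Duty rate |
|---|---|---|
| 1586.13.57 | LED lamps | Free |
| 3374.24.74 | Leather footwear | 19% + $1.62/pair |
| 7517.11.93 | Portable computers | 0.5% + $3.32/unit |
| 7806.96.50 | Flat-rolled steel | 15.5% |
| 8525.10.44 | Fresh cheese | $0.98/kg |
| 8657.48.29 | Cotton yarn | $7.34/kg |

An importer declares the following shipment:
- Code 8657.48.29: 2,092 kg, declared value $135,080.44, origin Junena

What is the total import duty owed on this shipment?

$15,355.28

Line 1 (8657.48.29, Junena, 2,092 kg, $135,080.44):
Base rate for 8657.48.29 is $7.34/kg.
Duty = 2,092 × $7.34 = $15,355.28.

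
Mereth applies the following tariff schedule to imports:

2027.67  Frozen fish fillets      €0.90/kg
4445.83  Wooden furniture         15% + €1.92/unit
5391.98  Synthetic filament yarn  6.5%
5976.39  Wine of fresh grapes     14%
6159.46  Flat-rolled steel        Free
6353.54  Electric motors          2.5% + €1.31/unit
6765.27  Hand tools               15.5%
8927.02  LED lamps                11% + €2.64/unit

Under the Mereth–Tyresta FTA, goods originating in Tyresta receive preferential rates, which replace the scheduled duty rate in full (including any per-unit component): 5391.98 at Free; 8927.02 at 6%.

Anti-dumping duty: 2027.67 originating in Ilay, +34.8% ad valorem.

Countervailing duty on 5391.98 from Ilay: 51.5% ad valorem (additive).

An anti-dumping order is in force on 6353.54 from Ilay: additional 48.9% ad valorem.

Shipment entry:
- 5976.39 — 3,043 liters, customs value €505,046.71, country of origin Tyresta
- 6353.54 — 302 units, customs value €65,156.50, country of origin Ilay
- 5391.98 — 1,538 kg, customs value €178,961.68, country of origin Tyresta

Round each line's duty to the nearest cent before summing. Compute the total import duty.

Line 1 (5976.39, Tyresta, 3,043 liters, €505,046.71):
Base rate for 5976.39 is 14%.
Origin Tyresta is the FTA partner but 5976.39 is not on the preference list; base rate stands.
Duty = €505,046.71 × 14% = €70,706.54.
Line 2 (6353.54, Ilay, 302 units, €65,156.50):
Base rate for 6353.54 is 2.5% + €1.31/unit.
Additional duty on 6353.54 from Ilay: +48.9%. Applied ad valorem rate: 2.5% + 48.9% = 51.4%.
Duty = €65,156.50 × 51.4% + 302 × €1.31 = €33,886.06.
Line 3 (5391.98, Tyresta, 1,538 kg, €178,961.68):
Base rate for 5391.98 is 6.5%.
Origin Tyresta qualifies under the Mereth–Tyresta agreement and 5391.98 is covered: preferential rate Free applies instead.
The additional-duty order on 5391.98 targets Ilay, not Tyresta; it does not apply.
Duty = €178,961.68 × 0% = €0.00.
Total = €70,706.54 + €33,886.06 + €0.00 = €104,592.60.

€104,592.60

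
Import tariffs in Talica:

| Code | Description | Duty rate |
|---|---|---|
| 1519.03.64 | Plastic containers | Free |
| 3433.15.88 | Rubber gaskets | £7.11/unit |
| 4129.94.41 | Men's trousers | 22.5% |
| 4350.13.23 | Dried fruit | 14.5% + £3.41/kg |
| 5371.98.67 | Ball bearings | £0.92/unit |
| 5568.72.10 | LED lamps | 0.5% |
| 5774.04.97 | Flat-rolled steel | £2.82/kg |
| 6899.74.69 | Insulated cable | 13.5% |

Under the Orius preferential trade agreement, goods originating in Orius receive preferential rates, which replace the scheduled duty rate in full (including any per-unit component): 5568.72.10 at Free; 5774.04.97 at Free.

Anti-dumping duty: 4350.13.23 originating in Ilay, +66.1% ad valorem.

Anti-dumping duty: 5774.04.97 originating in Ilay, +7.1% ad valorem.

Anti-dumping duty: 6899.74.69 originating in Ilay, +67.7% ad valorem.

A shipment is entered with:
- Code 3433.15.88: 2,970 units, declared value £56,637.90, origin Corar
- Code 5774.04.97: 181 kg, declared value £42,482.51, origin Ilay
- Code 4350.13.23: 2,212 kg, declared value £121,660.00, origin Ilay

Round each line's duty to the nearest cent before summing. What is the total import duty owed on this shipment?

Line 1 (3433.15.88, Corar, 2,970 units, £56,637.90):
Base rate for 3433.15.88 is £7.11/unit.
Duty = 2,970 × £7.11 = £21,116.70.
Line 2 (5774.04.97, Ilay, 181 kg, £42,482.51):
Base rate for 5774.04.97 is £2.82/kg.
5774.04.97 has an FTA preferential rate, but origin Ilay is not Orius; base rate stands.
Additional duty on 5774.04.97 from Ilay: +7.1% ad valorem. Applied ad valorem rate = 7.1%.
Duty = £42,482.51 × 7.1% + 181 × £2.82 = £3,526.68.
Line 3 (4350.13.23, Ilay, 2,212 kg, £121,660.00):
Base rate for 4350.13.23 is 14.5% + £3.41/kg.
Additional duty on 4350.13.23 from Ilay: +66.1%. Applied ad valorem rate: 14.5% + 66.1% = 80.6%.
Duty = £121,660.00 × 80.6% + 2,212 × £3.41 = £105,600.88.
Total = £21,116.70 + £3,526.68 + £105,600.88 = £130,244.26.

£130,244.26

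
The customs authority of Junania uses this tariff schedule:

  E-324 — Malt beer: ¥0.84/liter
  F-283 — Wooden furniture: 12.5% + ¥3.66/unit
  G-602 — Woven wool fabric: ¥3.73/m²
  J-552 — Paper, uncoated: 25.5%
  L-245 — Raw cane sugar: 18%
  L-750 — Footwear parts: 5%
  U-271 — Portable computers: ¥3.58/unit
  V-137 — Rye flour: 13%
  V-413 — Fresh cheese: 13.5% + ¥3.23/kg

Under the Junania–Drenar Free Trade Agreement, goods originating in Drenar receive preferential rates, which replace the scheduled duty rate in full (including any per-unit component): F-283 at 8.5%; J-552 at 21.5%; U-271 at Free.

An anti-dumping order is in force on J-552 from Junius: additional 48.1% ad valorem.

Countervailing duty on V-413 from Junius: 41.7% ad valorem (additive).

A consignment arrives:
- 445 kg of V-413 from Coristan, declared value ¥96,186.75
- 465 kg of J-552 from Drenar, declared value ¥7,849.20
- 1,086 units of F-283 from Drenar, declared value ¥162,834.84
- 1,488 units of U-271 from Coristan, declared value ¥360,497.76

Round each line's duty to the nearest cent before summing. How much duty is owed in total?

Line 1 (V-413, Coristan, 445 kg, ¥96,186.75):
Base rate for V-413 is 13.5% + ¥3.23/kg.
The additional-duty order on V-413 targets Junius, not Coristan; it does not apply.
Duty = ¥96,186.75 × 13.5% + 445 × ¥3.23 = ¥14,422.56.
Line 2 (J-552, Drenar, 465 kg, ¥7,849.20):
Base rate for J-552 is 25.5%.
Origin Drenar qualifies under the Junania–Drenar agreement and J-552 is covered: preferential rate 21.5% applies instead.
The additional-duty order on J-552 targets Junius, not Drenar; it does not apply.
Duty = ¥7,849.20 × 21.5% = ¥1,687.58.
Line 3 (F-283, Drenar, 1,086 units, ¥162,834.84):
Base rate for F-283 is 12.5% + ¥3.66/unit.
Origin Drenar qualifies under the Junania–Drenar agreement and F-283 is covered: preferential rate 8.5% applies instead.
Duty = ¥162,834.84 × 8.5% = ¥13,840.96.
Line 4 (U-271, Coristan, 1,488 units, ¥360,497.76):
Base rate for U-271 is ¥3.58/unit.
U-271 has an FTA preferential rate, but origin Coristan is not Drenar; base rate stands.
Duty = 1,488 × ¥3.58 = ¥5,327.04.
Total = ¥14,422.56 + ¥1,687.58 + ¥13,840.96 + ¥5,327.04 = ¥35,278.14.

¥35,278.14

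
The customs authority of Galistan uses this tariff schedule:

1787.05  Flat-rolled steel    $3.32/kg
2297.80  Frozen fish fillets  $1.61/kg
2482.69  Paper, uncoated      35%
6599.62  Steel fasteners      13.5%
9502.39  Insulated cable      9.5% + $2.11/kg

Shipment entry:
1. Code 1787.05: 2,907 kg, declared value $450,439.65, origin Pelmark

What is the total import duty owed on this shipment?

Line 1 (1787.05, Pelmark, 2,907 kg, $450,439.65):
Base rate for 1787.05 is $3.32/kg.
Duty = 2,907 × $3.32 = $9,651.24.

$9,651.24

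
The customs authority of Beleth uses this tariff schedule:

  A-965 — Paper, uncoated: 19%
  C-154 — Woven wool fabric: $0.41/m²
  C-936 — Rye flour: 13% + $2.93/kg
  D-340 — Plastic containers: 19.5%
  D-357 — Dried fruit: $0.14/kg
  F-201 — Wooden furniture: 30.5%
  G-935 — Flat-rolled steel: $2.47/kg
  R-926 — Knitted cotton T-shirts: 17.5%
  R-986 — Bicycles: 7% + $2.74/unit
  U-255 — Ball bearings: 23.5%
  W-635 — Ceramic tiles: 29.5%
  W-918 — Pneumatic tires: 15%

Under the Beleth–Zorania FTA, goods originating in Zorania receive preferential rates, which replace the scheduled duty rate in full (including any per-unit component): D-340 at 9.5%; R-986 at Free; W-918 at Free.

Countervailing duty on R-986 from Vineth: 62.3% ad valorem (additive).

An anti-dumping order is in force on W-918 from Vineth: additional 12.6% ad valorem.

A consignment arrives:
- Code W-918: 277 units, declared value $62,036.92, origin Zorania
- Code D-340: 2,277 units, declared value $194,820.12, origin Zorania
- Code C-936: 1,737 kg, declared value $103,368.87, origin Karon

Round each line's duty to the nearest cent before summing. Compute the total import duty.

Line 1 (W-918, Zorania, 277 units, $62,036.92):
Base rate for W-918 is 15%.
Origin Zorania qualifies under the Beleth–Zorania agreement and W-918 is covered: preferential rate Free applies instead.
The additional-duty order on W-918 targets Vineth, not Zorania; it does not apply.
Duty = $62,036.92 × 0% = $0.00.
Line 2 (D-340, Zorania, 2,277 units, $194,820.12):
Base rate for D-340 is 19.5%.
Origin Zorania qualifies under the Beleth–Zorania agreement and D-340 is covered: preferential rate 9.5% applies instead.
Duty = $194,820.12 × 9.5% = $18,507.91.
Line 3 (C-936, Karon, 1,737 kg, $103,368.87):
Base rate for C-936 is 13% + $2.93/kg.
Duty = $103,368.87 × 13% + 1,737 × $2.93 = $18,527.36.
Total = $0.00 + $18,507.91 + $18,527.36 = $37,035.27.

$37,035.27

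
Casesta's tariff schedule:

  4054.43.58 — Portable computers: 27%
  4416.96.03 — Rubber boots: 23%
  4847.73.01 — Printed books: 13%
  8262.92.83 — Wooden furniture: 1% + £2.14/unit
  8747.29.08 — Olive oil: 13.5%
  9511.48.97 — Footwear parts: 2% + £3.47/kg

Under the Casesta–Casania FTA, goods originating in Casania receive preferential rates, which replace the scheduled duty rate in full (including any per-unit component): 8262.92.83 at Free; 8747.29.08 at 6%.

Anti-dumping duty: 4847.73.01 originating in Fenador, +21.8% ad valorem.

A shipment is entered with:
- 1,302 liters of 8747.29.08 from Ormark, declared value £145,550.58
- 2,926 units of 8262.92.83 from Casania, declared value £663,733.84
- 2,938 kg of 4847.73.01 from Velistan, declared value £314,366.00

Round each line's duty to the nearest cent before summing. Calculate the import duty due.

Line 1 (8747.29.08, Ormark, 1,302 liters, £145,550.58):
Base rate for 8747.29.08 is 13.5%.
8747.29.08 has an FTA preferential rate, but origin Ormark is not Casania; base rate stands.
Duty = £145,550.58 × 13.5% = £19,649.33.
Line 2 (8262.92.83, Casania, 2,926 units, £663,733.84):
Base rate for 8262.92.83 is 1% + £2.14/unit.
Origin Casania qualifies under the Casesta–Casania agreement and 8262.92.83 is covered: preferential rate Free applies instead.
Duty = £663,733.84 × 0% = £0.00.
Line 3 (4847.73.01, Velistan, 2,938 kg, £314,366.00):
Base rate for 4847.73.01 is 13%.
The additional-duty order on 4847.73.01 targets Fenador, not Velistan; it does not apply.
Duty = £314,366.00 × 13% = £40,867.58.
Total = £19,649.33 + £0.00 + £40,867.58 = £60,516.91.

£60,516.91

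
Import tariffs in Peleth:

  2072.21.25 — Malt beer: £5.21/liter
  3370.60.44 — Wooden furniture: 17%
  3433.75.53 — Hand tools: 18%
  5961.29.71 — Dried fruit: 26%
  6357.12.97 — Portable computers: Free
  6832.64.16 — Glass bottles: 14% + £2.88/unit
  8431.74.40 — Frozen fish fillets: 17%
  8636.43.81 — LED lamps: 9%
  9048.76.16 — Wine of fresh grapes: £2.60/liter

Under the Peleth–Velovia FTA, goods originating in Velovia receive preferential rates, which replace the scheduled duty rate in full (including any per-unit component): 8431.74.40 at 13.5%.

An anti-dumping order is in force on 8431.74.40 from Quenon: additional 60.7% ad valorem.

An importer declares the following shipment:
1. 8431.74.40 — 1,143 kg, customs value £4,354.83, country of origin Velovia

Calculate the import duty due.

Line 1 (8431.74.40, Velovia, 1,143 kg, £4,354.83):
Base rate for 8431.74.40 is 17%.
Origin Velovia qualifies under the Peleth–Velovia agreement and 8431.74.40 is covered: preferential rate 13.5% applies instead.
The additional-duty order on 8431.74.40 targets Quenon, not Velovia; it does not apply.
Duty = £4,354.83 × 13.5% = £587.90.

£587.90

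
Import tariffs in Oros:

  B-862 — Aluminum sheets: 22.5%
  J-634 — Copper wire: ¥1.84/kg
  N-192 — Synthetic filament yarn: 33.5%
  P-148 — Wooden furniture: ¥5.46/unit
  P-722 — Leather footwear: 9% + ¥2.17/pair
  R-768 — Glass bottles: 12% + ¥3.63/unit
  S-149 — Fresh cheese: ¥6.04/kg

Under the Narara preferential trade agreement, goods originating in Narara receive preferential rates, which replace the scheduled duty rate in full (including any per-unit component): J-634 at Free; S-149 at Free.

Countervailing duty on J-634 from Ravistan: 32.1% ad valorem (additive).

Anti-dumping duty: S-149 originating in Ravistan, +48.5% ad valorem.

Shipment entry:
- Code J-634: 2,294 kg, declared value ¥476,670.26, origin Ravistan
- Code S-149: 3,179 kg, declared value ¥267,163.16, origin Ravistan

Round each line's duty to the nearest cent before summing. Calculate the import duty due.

Line 1 (J-634, Ravistan, 2,294 kg, ¥476,670.26):
Base rate for J-634 is ¥1.84/kg.
J-634 has an FTA preferential rate, but origin Ravistan is not Narara; base rate stands.
Additional duty on J-634 from Ravistan: +32.1% ad valorem. Applied ad valorem rate = 32.1%.
Duty = ¥476,670.26 × 32.1% + 2,294 × ¥1.84 = ¥157,232.11.
Line 2 (S-149, Ravistan, 3,179 kg, ¥267,163.16):
Base rate for S-149 is ¥6.04/kg.
S-149 has an FTA preferential rate, but origin Ravistan is not Narara; base rate stands.
Additional duty on S-149 from Ravistan: +48.5% ad valorem. Applied ad valorem rate = 48.5%.
Duty = ¥267,163.16 × 48.5% + 3,179 × ¥6.04 = ¥148,775.29.
Total = ¥157,232.11 + ¥148,775.29 = ¥306,007.40.

¥306,007.40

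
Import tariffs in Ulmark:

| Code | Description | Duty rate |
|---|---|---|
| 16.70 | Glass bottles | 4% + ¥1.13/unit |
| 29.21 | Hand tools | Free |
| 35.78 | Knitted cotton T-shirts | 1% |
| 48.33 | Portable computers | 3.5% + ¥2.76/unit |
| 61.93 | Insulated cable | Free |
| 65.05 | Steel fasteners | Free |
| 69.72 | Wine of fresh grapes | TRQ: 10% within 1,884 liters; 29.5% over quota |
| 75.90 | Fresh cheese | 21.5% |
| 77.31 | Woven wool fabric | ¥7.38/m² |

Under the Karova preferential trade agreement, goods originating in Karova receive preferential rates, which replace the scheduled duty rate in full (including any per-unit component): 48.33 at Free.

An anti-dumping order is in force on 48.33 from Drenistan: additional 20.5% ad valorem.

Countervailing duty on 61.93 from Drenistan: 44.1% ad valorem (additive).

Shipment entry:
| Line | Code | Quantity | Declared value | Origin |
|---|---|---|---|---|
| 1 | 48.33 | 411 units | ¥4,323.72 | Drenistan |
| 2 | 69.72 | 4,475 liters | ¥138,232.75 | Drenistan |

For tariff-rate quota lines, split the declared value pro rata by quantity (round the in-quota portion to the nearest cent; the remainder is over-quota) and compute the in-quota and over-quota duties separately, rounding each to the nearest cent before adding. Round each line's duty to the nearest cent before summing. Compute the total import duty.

Line 1 (48.33, Drenistan, 411 units, ¥4,323.72):
Base rate for 48.33 is 3.5% + ¥2.76/unit.
48.33 has an FTA preferential rate, but origin Drenistan is not Karova; base rate stands.
Additional duty on 48.33 from Drenistan: +20.5%. Applied ad valorem rate: 3.5% + 20.5% = 24%.
Duty = ¥4,323.72 × 24% + 411 × ¥2.76 = ¥2,172.05.
Line 2 (69.72, Drenistan, 4,475 liters, ¥138,232.75):
Code 69.72 is under a tariff-rate quota (threshold 1,884 liters). In-quota: 1,884 liters at 10%; over-quota: 2,591 liters at 29.5%.
Pro-rata value split: in-quota = ¥138,232.75 × 1,884/4,475 = ¥58,196.76; over-quota = ¥138,232.75 − ¥58,196.76 = ¥80,035.99.
In-quota duty = ¥58,196.76 × 10% = ¥5,819.68. Over-quota duty = ¥80,035.99 × 29.5% = ¥23,610.62.
Line duty = ¥5,819.68 + ¥23,610.62 = ¥29,430.30.
Total = ¥2,172.05 + ¥29,430.30 = ¥31,602.35.

¥31,602.35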